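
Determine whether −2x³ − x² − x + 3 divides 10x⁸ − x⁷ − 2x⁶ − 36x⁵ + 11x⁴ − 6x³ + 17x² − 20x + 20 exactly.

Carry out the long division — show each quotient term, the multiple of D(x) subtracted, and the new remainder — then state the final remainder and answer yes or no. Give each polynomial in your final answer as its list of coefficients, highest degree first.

Step 1: lead(10x⁸ − x⁷ − 2x⁶ − 36x⁵ + 11x⁴ − 6x³ + 17x² − 20x + 20) ÷ lead(D) = 10x⁸ ÷ −2x³ = −5x⁵. Subtract (−5x⁵)·D = 10x⁸ + 5x⁷ + 5x⁶ − 15x⁵. Remainder: −6x⁷ − 7x⁶ − 21x⁵ + 11x⁴ − 6x³ + 17x² − 20x + 20.
Step 2: lead(−6x⁷ − 7x⁶ − 21x⁵ + 11x⁴ − 6x³ + 17x² − 20x + 20) ÷ lead(D) = −6x⁷ ÷ −2x³ = 3x⁴. Subtract (3x⁴)·D = −6x⁷ − 3x⁶ − 3x⁵ + 9x⁴. Remainder: −4x⁶ − 18x⁵ + 2x⁴ − 6x³ + 17x² − 20x + 20.
Step 3: lead(−4x⁶ − 18x⁵ + 2x⁴ − 6x³ + 17x² − 20x + 20) ÷ lead(D) = −4x⁶ ÷ −2x³ = 2x³. Subtract (2x³)·D = −4x⁶ − 2x⁵ − 2x⁴ + 6x³. Remainder: −16x⁵ + 4x⁴ − 12x³ + 17x² − 20x + 20.
Step 4: lead(−16x⁵ + 4x⁴ − 12x³ + 17x² − 20x + 20) ÷ lead(D) = −16x⁵ ÷ −2x³ = 8x². Subtract (8x²)·D = −16x⁵ − 8x⁴ − 8x³ + 24x². Remainder: 12x⁴ − 4x³ − 7x² − 20x + 20.
Step 5: lead(12x⁴ − 4x³ − 7x² − 20x + 20) ÷ lead(D) = 12x⁴ ÷ −2x³ = −6x. Subtract (−6x)·D = 12x⁴ + 6x³ + 6x² − 18x. Remainder: −10x³ − 13x² − 2x + 20.
Step 6: lead(−10x³ − 13x² − 2x + 20) ÷ lead(D) = −10x³ ÷ −2x³ = 5. Subtract (5)·D = −10x³ − 5x² − 5x + 15. Remainder: −8x² + 3x + 5.

R = [-8, 3, 5], so D(x) is not a factor of P(x). no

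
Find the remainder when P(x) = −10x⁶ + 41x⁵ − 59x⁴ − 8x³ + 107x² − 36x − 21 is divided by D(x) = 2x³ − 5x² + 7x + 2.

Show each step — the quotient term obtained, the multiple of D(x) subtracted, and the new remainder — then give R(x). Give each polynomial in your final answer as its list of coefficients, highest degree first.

R = [-3, -7]

Step 1: lead(−10x⁶ + 41x⁵ − 59x⁴ − 8x³ + 107x² − 36x − 21) ÷ lead(D) = −10x⁶ ÷ 2x³ = −5x³. Subtract (−5x³)·D = −10x⁶ + 25x⁵ − 35x⁴ − 10x³. Remainder: 16x⁵ − 24x⁴ + 2x³ + 107x² − 36x − 21.
Step 2: lead(16x⁵ − 24x⁴ + 2x³ + 107x² − 36x − 21) ÷ lead(D) = 16x⁵ ÷ 2x³ = 8x². Subtract (8x²)·D = 16x⁵ − 40x⁴ + 56x³ + 16x². Remainder: 16x⁴ − 54x³ + 91x² − 36x − 21.
Step 3: lead(16x⁴ − 54x³ + 91x² − 36x − 21) ÷ lead(D) = 16x⁴ ÷ 2x³ = 8x. Subtract (8x)·D = 16x⁴ − 40x³ + 56x² + 16x. Remainder: −14x³ + 35x² − 52x − 21.
Step 4: lead(−14x³ + 35x² − 52x − 21) ÷ lead(D) = −14x³ ÷ 2x³ = −7. Subtract (−7)·D = −14x³ + 35x² − 49x − 14. Remainder: −3x − 7.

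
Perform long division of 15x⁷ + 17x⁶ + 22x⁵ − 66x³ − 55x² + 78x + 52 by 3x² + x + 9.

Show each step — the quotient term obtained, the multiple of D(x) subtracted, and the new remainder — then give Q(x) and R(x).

Step 1: lead(15x⁷ + 17x⁶ + 22x⁵ − 66x³ − 55x² + 78x + 52) ÷ lead(D) = 15x⁷ ÷ 3x² = 5x⁵. Subtract (5x⁵)·D = 15x⁷ + 5x⁶ + 45x⁵. Remainder: 12x⁶ − 23x⁵ − 66x³ − 55x² + 78x + 52.
Step 2: lead(12x⁶ − 23x⁵ − 66x³ − 55x² + 78x + 52) ÷ lead(D) = 12x⁶ ÷ 3x² = 4x⁴. Subtract (4x⁴)·D = 12x⁶ + 4x⁵ + 36x⁴. Remainder: −27x⁵ − 36x⁴ − 66x³ − 55x² + 78x + 52.
Step 3: lead(−27x⁵ − 36x⁴ − 66x³ − 55x² + 78x + 52) ÷ lead(D) = −27x⁵ ÷ 3x² = −9x³. Subtract (−9x³)·D = −27x⁵ − 9x⁴ − 81x³. Remainder: −27x⁴ + 15x³ − 55x² + 78x + 52.
Step 4: lead(−27x⁴ + 15x³ − 55x² + 78x + 52) ÷ lead(D) = −27x⁴ ÷ 3x² = −9x². Subtract (−9x²)·D = −27x⁴ − 9x³ − 81x². Remainder: 24x³ + 26x² + 78x + 52.
Step 5: lead(24x³ + 26x² + 78x + 52) ÷ lead(D) = 24x³ ÷ 3x² = 8x. Subtract (8x)·D = 24x³ + 8x² + 72x. Remainder: 18x² + 6x + 52.
Step 6: lead(18x² + 6x + 52) ÷ lead(D) = 18x² ÷ 3x² = 6. Subtract (6)·D = 18x² + 6x + 54. Remainder: −2.

Q(x) = 5x⁵ + 4x⁴ − 9x³ − 9x² + 8x + 6; R(x) = −2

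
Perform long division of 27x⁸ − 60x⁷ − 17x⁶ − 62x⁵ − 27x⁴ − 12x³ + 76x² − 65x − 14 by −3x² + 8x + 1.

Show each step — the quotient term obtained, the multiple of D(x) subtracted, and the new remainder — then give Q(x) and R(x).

Step 1: lead(27x⁸ − 60x⁷ − 17x⁶ − 62x⁵ − 27x⁴ − 12x³ + 76x² − 65x − 14) ÷ lead(D) = 27x⁸ ÷ −3x² = −9x⁶. Subtract (−9x⁶)·D = 27x⁸ − 72x⁷ − 9x⁶. Remainder: 12x⁷ − 8x⁶ − 62x⁵ − 27x⁴ − 12x³ + 76x² − 65x − 14.
Step 2: lead(12x⁷ − 8x⁶ − 62x⁵ − 27x⁴ − 12x³ + 76x² − 65x − 14) ÷ lead(D) = 12x⁷ ÷ −3x² = −4x⁵. Subtract (−4x⁵)·D = 12x⁷ − 32x⁶ − 4x⁵. Remainder: 24x⁶ − 58x⁵ − 27x⁴ − 12x³ + 76x² − 65x − 14.
Step 3: lead(24x⁶ − 58x⁵ − 27x⁴ − 12x³ + 76x² − 65x − 14) ÷ lead(D) = 24x⁶ ÷ −3x² = −8x⁴. Subtract (−8x⁴)·D = 24x⁶ − 64x⁵ − 8x⁴. Remainder: 6x⁵ − 19x⁴ − 12x³ + 76x² − 65x − 14.
Step 4: lead(6x⁵ − 19x⁴ − 12x³ + 76x² − 65x − 14) ÷ lead(D) = 6x⁵ ÷ −3x² = −2x³. Subtract (−2x³)·D = 6x⁵ − 16x⁴ − 2x³. Remainder: −3x⁴ − 10x³ + 76x² − 65x − 14.
Step 5: lead(−3x⁴ − 10x³ + 76x² − 65x − 14) ÷ lead(D) = −3x⁴ ÷ −3x² = x². Subtract (x²)·D = −3x⁴ + 8x³ + x². Remainder: −18x³ + 75x² − 65x − 14.
Step 6: lead(−18x³ + 75x² − 65x − 14) ÷ lead(D) = −18x³ ÷ −3x² = 6x. Subtract (6x)·D = −18x³ + 48x² + 6x. Remainder: 27x² − 71x − 14.
Step 7: lead(27x² − 71x − 14) ÷ lead(D) = 27x² ÷ −3x² = −9. Subtract (−9)·D = 27x² − 72x − 9. Remainder: x − 5.

Q(x) = −9x⁶ − 4x⁵ − 8x⁴ − 2x³ + x² + 6x − 9; R(x) = x − 5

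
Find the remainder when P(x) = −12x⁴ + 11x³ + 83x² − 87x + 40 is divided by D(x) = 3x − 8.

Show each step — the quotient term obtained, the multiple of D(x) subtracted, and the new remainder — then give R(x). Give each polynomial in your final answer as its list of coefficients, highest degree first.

R = [0]

Step 1: lead(−12x⁴ + 11x³ + 83x² − 87x + 40) ÷ lead(D) = −12x⁴ ÷ 3x = −4x³. Subtract (−4x³)·D = −12x⁴ + 32x³. Remainder: −21x³ + 83x² − 87x + 40.
Step 2: lead(−21x³ + 83x² − 87x + 40) ÷ lead(D) = −21x³ ÷ 3x = −7x². Subtract (−7x²)·D = −21x³ + 56x². Remainder: 27x² − 87x + 40.
Step 3: lead(27x² − 87x + 40) ÷ lead(D) = 27x² ÷ 3x = 9x. Subtract (9x)·D = 27x² − 72x. Remainder: −15x + 40.
Step 4: lead(−15x + 40) ÷ lead(D) = −15x ÷ 3x = −5. Subtract (−5)·D = −15x + 40. Remainder: 0.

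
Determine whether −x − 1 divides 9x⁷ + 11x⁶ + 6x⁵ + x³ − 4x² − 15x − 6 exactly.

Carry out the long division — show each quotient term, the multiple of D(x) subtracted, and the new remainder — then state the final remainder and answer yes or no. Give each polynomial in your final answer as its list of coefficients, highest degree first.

Step 1: lead(9x⁷ + 11x⁶ + 6x⁵ + x³ − 4x² − 15x − 6) ÷ lead(D) = 9x⁷ ÷ −x = −9x⁶. Subtract (−9x⁶)·D = 9x⁷ + 9x⁶. Remainder: 2x⁶ + 6x⁵ + x³ − 4x² − 15x − 6.
Step 2: lead(2x⁶ + 6x⁵ + x³ − 4x² − 15x − 6) ÷ lead(D) = 2x⁶ ÷ −x = −2x⁵. Subtract (−2x⁵)·D = 2x⁶ + 2x⁵. Remainder: 4x⁵ + x³ − 4x² − 15x − 6.
Step 3: lead(4x⁵ + x³ − 4x² − 15x − 6) ÷ lead(D) = 4x⁵ ÷ −x = −4x⁴. Subtract (−4x⁴)·D = 4x⁵ + 4x⁴. Remainder: −4x⁴ + x³ − 4x² − 15x − 6.
Step 4: lead(−4x⁴ + x³ − 4x² − 15x − 6) ÷ lead(D) = −4x⁴ ÷ −x = 4x³. Subtract (4x³)·D = −4x⁴ − 4x³. Remainder: 5x³ − 4x² − 15x − 6.
Step 5: lead(5x³ − 4x² − 15x − 6) ÷ lead(D) = 5x³ ÷ −x = −5x². Subtract (−5x²)·D = 5x³ + 5x². Remainder: −9x² − 15x − 6.
Step 6: lead(−9x² − 15x − 6) ÷ lead(D) = −9x² ÷ −x = 9x. Subtract (9x)·D = −9x² − 9x. Remainder: −6x − 6.
Step 7: lead(−6x − 6) ÷ lead(D) = −6x ÷ −x = 6. Subtract (6)·D = −6x − 6. Remainder: 0.

R = [0], so D(x) is a factor of P(x). yes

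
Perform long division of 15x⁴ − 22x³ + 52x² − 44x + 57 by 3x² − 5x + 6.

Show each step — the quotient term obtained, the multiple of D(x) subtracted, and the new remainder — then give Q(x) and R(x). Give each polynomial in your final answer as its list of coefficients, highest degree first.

Step 1: lead(15x⁴ − 22x³ + 52x² − 44x + 57) ÷ lead(D) = 15x⁴ ÷ 3x² = 5x². Subtract (5x²)·D = 15x⁴ − 25x³ + 30x². Remainder: 3x³ + 22x² − 44x + 57.
Step 2: lead(3x³ + 22x² − 44x + 57) ÷ lead(D) = 3x³ ÷ 3x² = x. Subtract (x)·D = 3x³ − 5x² + 6x. Remainder: 27x² − 50x + 57.
Step 3: lead(27x² − 50x + 57) ÷ lead(D) = 27x² ÷ 3x² = 9. Subtract (9)·D = 27x² − 45x + 54. Remainder: −5x + 3.

Q = [5, 1, 9]; R = [-5, 3]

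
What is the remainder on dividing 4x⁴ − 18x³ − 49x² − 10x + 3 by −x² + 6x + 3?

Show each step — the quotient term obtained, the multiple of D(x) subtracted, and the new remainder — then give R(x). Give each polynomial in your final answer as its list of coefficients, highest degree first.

R = [2, 0]

Step 1: lead(4x⁴ − 18x³ − 49x² − 10x + 3) ÷ lead(D) = 4x⁴ ÷ −x² = −4x². Subtract (−4x²)·D = 4x⁴ − 24x³ − 12x². Remainder: 6x³ − 37x² − 10x + 3.
Step 2: lead(6x³ − 37x² − 10x + 3) ÷ lead(D) = 6x³ ÷ −x² = −6x. Subtract (−6x)·D = 6x³ − 36x² − 18x. Remainder: −x² + 8x + 3.
Step 3: lead(−x² + 8x + 3) ÷ lead(D) = −x² ÷ −x² = 1. Subtract (1)·D = −x² + 6x + 3. Remainder: 2x.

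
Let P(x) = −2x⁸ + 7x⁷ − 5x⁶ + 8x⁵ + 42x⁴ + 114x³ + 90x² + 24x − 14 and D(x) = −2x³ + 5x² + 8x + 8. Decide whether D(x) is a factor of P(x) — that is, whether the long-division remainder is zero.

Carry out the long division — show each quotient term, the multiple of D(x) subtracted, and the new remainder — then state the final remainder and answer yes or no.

R(x) = 4x² − 8x + 2, so D(x) is not a factor of P(x). no

Step 1: lead(−2x⁸ + 7x⁷ − 5x⁶ + 8x⁵ + 42x⁴ + 114x³ + 90x² + 24x − 14) ÷ lead(D) = −2x⁸ ÷ −2x³ = x⁵. Subtract (x⁵)·D = −2x⁸ + 5x⁷ + 8x⁶ + 8x⁵. Remainder: 2x⁷ − 13x⁶ + 42x⁴ + 114x³ + 90x² + 24x − 14.
Step 2: lead(2x⁷ − 13x⁶ + 42x⁴ + 114x³ + 90x² + 24x − 14) ÷ lead(D) = 2x⁷ ÷ −2x³ = −x⁴. Subtract (−x⁴)·D = 2x⁷ − 5x⁶ − 8x⁵ − 8x⁴. Remainder: −8x⁶ + 8x⁵ + 50x⁴ + 114x³ + 90x² + 24x − 14.
Step 3: lead(−8x⁶ + 8x⁵ + 50x⁴ + 114x³ + 90x² + 24x − 14) ÷ lead(D) = −8x⁶ ÷ −2x³ = 4x³. Subtract (4x³)·D = −8x⁶ + 20x⁵ + 32x⁴ + 32x³. Remainder: −12x⁵ + 18x⁴ + 82x³ + 90x² + 24x − 14.
Step 4: lead(−12x⁵ + 18x⁴ + 82x³ + 90x² + 24x − 14) ÷ lead(D) = −12x⁵ ÷ −2x³ = 6x². Subtract (6x²)·D = −12x⁵ + 30x⁴ + 48x³ + 48x². Remainder: −12x⁴ + 34x³ + 42x² + 24x − 14.
Step 5: lead(−12x⁴ + 34x³ + 42x² + 24x − 14) ÷ lead(D) = −12x⁴ ÷ −2x³ = 6x. Subtract (6x)·D = −12x⁴ + 30x³ + 48x² + 48x. Remainder: 4x³ − 6x² − 24x − 14.
Step 6: lead(4x³ − 6x² − 24x − 14) ÷ lead(D) = 4x³ ÷ −2x³ = −2. Subtract (−2)·D = 4x³ − 10x² − 16x − 16. Remainder: 4x² − 8x + 2.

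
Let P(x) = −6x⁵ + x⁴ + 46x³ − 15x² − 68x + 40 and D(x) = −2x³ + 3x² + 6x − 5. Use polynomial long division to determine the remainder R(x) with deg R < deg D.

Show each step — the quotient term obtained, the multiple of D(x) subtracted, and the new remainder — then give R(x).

R(x) = 0

Step 1: lead(−6x⁵ + x⁴ + 46x³ − 15x² − 68x + 40) ÷ lead(D) = −6x⁵ ÷ −2x³ = 3x². Subtract (3x²)·D = −6x⁵ + 9x⁴ + 18x³ − 15x². Remainder: −8x⁴ + 28x³ − 68x + 40.
Step 2: lead(−8x⁴ + 28x³ − 68x + 40) ÷ lead(D) = −8x⁴ ÷ −2x³ = 4x. Subtract (4x)·D = −8x⁴ + 12x³ + 24x² − 20x. Remainder: 16x³ − 24x² − 48x + 40.
Step 3: lead(16x³ − 24x² − 48x + 40) ÷ lead(D) = 16x³ ÷ −2x³ = −8. Subtract (−8)·D = 16x³ − 24x² − 48x + 40. Remainder: 0.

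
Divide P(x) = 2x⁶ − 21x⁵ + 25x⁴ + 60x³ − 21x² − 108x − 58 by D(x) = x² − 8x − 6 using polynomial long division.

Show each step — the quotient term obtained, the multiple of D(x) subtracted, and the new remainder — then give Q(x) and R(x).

Step 1: lead(2x⁶ − 21x⁵ + 25x⁴ + 60x³ − 21x² − 108x − 58) ÷ lead(D) = 2x⁶ ÷ x² = 2x⁴. Subtract (2x⁴)·D = 2x⁶ − 16x⁵ − 12x⁴. Remainder: −5x⁵ + 37x⁴ + 60x³ − 21x² − 108x − 58.
Step 2: lead(−5x⁵ + 37x⁴ + 60x³ − 21x² − 108x − 58) ÷ lead(D) = −5x⁵ ÷ x² = −5x³. Subtract (−5x³)·D = −5x⁵ + 40x⁴ + 30x³. Remainder: −3x⁴ + 30x³ − 21x² − 108x − 58.
Step 3: lead(−3x⁴ + 30x³ − 21x² − 108x − 58) ÷ lead(D) = −3x⁴ ÷ x² = −3x². Subtract (−3x²)·D = −3x⁴ + 24x³ + 18x². Remainder: 6x³ − 39x² − 108x − 58.
Step 4: lead(6x³ − 39x² − 108x − 58) ÷ lead(D) = 6x³ ÷ x² = 6x. Subtract (6x)·D = 6x³ − 48x² − 36x. Remainder: 9x² − 72x − 58.
Step 5: lead(9x² − 72x − 58) ÷ lead(D) = 9x² ÷ x² = 9. Subtract (9)·D = 9x² − 72x − 54. Remainder: −4.

Q(x) = 2x⁴ − 5x³ − 3x² + 6x + 9; R(x) = −4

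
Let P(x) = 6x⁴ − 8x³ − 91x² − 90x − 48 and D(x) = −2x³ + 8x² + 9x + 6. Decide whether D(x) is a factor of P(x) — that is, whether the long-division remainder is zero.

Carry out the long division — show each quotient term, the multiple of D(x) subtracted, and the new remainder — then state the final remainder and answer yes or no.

Step 1: lead(6x⁴ − 8x³ − 91x² − 90x − 48) ÷ lead(D) = 6x⁴ ÷ −2x³ = −3x. Subtract (−3x)·D = 6x⁴ − 24x³ − 27x² − 18x. Remainder: 16x³ − 64x² − 72x − 48.
Step 2: lead(16x³ − 64x² − 72x − 48) ÷ lead(D) = 16x³ ÷ −2x³ = −8. Subtract (−8)·D = 16x³ − 64x² − 72x − 48. Remainder: 0.

R(x) = 0, so D(x) is a factor of P(x). yes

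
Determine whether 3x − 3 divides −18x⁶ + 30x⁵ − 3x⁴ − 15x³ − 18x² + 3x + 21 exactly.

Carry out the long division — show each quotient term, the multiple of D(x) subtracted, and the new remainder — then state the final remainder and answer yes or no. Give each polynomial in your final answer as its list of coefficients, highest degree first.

R = [0], so D(x) is a factor of P(x). yes

Step 1: lead(−18x⁶ + 30x⁵ − 3x⁴ − 15x³ − 18x² + 3x + 21) ÷ lead(D) = −18x⁶ ÷ 3x = −6x⁵. Subtract (−6x⁵)·D = −18x⁶ + 18x⁵. Remainder: 12x⁵ − 3x⁴ − 15x³ − 18x² + 3x + 21.
Step 2: lead(12x⁵ − 3x⁴ − 15x³ − 18x² + 3x + 21) ÷ lead(D) = 12x⁵ ÷ 3x = 4x⁴. Subtract (4x⁴)·D = 12x⁵ − 12x⁴. Remainder: 9x⁴ − 15x³ − 18x² + 3x + 21.
Step 3: lead(9x⁴ − 15x³ − 18x² + 3x + 21) ÷ lead(D) = 9x⁴ ÷ 3x = 3x³. Subtract (3x³)·D = 9x⁴ − 9x³. Remainder: −6x³ − 18x² + 3x + 21.
Step 4: lead(−6x³ − 18x² + 3x + 21) ÷ lead(D) = −6x³ ÷ 3x = −2x². Subtract (−2x²)·D = −6x³ + 6x². Remainder: −24x² + 3x + 21.
Step 5: lead(−24x² + 3x + 21) ÷ lead(D) = −24x² ÷ 3x = −8x. Subtract (−8x)·D = −24x² + 24x. Remainder: −21x + 21.
Step 6: lead(−21x + 21) ÷ lead(D) = −21x ÷ 3x = −7. Subtract (−7)·D = −21x + 21. Remainder: 0.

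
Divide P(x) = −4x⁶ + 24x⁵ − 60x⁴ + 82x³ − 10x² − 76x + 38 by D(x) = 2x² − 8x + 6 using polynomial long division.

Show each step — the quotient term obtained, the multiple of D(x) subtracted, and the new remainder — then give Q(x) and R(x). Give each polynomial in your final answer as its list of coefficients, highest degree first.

Step 1: lead(−4x⁶ + 24x⁵ − 60x⁴ + 82x³ − 10x² − 76x + 38) ÷ lead(D) = −4x⁶ ÷ 2x² = −2x⁴. Subtract (−2x⁴)·D = −4x⁶ + 16x⁵ − 12x⁴. Remainder: 8x⁵ − 48x⁴ + 82x³ − 10x² − 76x + 38.
Step 2: lead(8x⁵ − 48x⁴ + 82x³ − 10x² − 76x + 38) ÷ lead(D) = 8x⁵ ÷ 2x² = 4x³. Subtract (4x³)·D = 8x⁵ − 32x⁴ + 24x³. Remainder: −16x⁴ + 58x³ − 10x² − 76x + 38.
Step 3: lead(−16x⁴ + 58x³ − 10x² − 76x + 38) ÷ lead(D) = −16x⁴ ÷ 2x² = −8x². Subtract (−8x²)·D = −16x⁴ + 64x³ − 48x². Remainder: −6x³ + 38x² − 76x + 38.
Step 4: lead(−6x³ + 38x² − 76x + 38) ÷ lead(D) = −6x³ ÷ 2x² = −3x. Subtract (−3x)·D = −6x³ + 24x² − 18x. Remainder: 14x² − 58x + 38.
Step 5: lead(14x² − 58x + 38) ÷ lead(D) = 14x² ÷ 2x² = 7. Subtract (7)·D = 14x² − 56x + 42. Remainder: −2x − 4.

Q = [-2, 4, -8, -3, 7]; R = [-2, -4]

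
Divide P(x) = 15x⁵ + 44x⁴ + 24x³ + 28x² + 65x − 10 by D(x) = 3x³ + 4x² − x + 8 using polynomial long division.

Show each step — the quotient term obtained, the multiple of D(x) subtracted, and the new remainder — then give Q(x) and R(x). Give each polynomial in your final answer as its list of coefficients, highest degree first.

Q = [5, 8, -1]; R = [-2]

Step 1: lead(15x⁵ + 44x⁴ + 24x³ + 28x² + 65x − 10) ÷ lead(D) = 15x⁵ ÷ 3x³ = 5x². Subtract (5x²)·D = 15x⁵ + 20x⁴ − 5x³ + 40x². Remainder: 24x⁴ + 29x³ − 12x² + 65x − 10.
Step 2: lead(24x⁴ + 29x³ − 12x² + 65x − 10) ÷ lead(D) = 24x⁴ ÷ 3x³ = 8x. Subtract (8x)·D = 24x⁴ + 32x³ − 8x² + 64x. Remainder: −3x³ − 4x² + x − 10.
Step 3: lead(−3x³ − 4x² + x − 10) ÷ lead(D) = −3x³ ÷ 3x³ = −1. Subtract (−1)·D = −3x³ − 4x² + x − 8. Remainder: −2.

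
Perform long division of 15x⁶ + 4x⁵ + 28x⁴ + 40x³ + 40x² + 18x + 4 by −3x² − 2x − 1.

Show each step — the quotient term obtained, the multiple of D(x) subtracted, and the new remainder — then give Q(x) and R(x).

Q(x) = −5x⁴ + 2x³ − 9x² − 8x − 5; R(x) = −1

Step 1: lead(15x⁶ + 4x⁵ + 28x⁴ + 40x³ + 40x² + 18x + 4) ÷ lead(D) = 15x⁶ ÷ −3x² = −5x⁴. Subtract (−5x⁴)·D = 15x⁶ + 10x⁵ + 5x⁴. Remainder: −6x⁵ + 23x⁴ + 40x³ + 40x² + 18x + 4.
Step 2: lead(−6x⁵ + 23x⁴ + 40x³ + 40x² + 18x + 4) ÷ lead(D) = −6x⁵ ÷ −3x² = 2x³. Subtract (2x³)·D = −6x⁵ − 4x⁴ − 2x³. Remainder: 27x⁴ + 42x³ + 40x² + 18x + 4.
Step 3: lead(27x⁴ + 42x³ + 40x² + 18x + 4) ÷ lead(D) = 27x⁴ ÷ −3x² = −9x². Subtract (−9x²)·D = 27x⁴ + 18x³ + 9x². Remainder: 24x³ + 31x² + 18x + 4.
Step 4: lead(24x³ + 31x² + 18x + 4) ÷ lead(D) = 24x³ ÷ −3x² = −8x. Subtract (−8x)·D = 24x³ + 16x² + 8x. Remainder: 15x² + 10x + 4.
Step 5: lead(15x² + 10x + 4) ÷ lead(D) = 15x² ÷ −3x² = −5. Subtract (−5)·D = 15x² + 10x + 5. Remainder: −1.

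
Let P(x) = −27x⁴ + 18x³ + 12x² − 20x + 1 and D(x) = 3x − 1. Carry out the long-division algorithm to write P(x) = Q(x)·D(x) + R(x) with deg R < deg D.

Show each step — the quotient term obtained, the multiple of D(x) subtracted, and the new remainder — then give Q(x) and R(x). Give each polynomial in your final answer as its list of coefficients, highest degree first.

Step 1: lead(−27x⁴ + 18x³ + 12x² − 20x + 1) ÷ lead(D) = −27x⁴ ÷ 3x = −9x³. Subtract (−9x³)·D = −27x⁴ + 9x³. Remainder: 9x³ + 12x² − 20x + 1.
Step 2: lead(9x³ + 12x² − 20x + 1) ÷ lead(D) = 9x³ ÷ 3x = 3x². Subtract (3x²)·D = 9x³ − 3x². Remainder: 15x² − 20x + 1.
Step 3: lead(15x² − 20x + 1) ÷ lead(D) = 15x² ÷ 3x = 5x. Subtract (5x)·D = 15x² − 5x. Remainder: −15x + 1.
Step 4: lead(−15x + 1) ÷ lead(D) = −15x ÷ 3x = −5. Subtract (−5)·D = −15x + 5. Remainder: −4.

Q = [-9, 3, 5, -5]; R = [-4]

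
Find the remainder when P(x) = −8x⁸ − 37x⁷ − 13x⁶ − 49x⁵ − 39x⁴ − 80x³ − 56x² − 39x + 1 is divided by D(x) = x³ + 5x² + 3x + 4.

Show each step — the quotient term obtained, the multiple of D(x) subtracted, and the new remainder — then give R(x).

R(x) = 5

Step 1: lead(−8x⁸ − 37x⁷ − 13x⁶ − 49x⁵ − 39x⁴ − 80x³ − 56x² − 39x + 1) ÷ lead(D) = −8x⁸ ÷ x³ = −8x⁵. Subtract (−8x⁵)·D = −8x⁸ − 40x⁷ − 24x⁶ − 32x⁵. Remainder: 3x⁷ + 11x⁶ − 17x⁵ − 39x⁴ − 80x³ − 56x² − 39x + 1.
Step 2: lead(3x⁷ + 11x⁶ − 17x⁵ − 39x⁴ − 80x³ − 56x² − 39x + 1) ÷ lead(D) = 3x⁷ ÷ x³ = 3x⁴. Subtract (3x⁴)·D = 3x⁷ + 15x⁶ + 9x⁵ + 12x⁴. Remainder: −4x⁶ − 26x⁵ − 51x⁴ − 80x³ − 56x² − 39x + 1.
Step 3: lead(−4x⁶ − 26x⁵ − 51x⁴ − 80x³ − 56x² − 39x + 1) ÷ lead(D) = −4x⁶ ÷ x³ = −4x³. Subtract (−4x³)·D = −4x⁶ − 20x⁵ − 12x⁴ − 16x³. Remainder: −6x⁵ − 39x⁴ − 64x³ − 56x² − 39x + 1.
Step 4: lead(−6x⁵ − 39x⁴ − 64x³ − 56x² − 39x + 1) ÷ lead(D) = −6x⁵ ÷ x³ = −6x². Subtract (−6x²)·D = −6x⁵ − 30x⁴ − 18x³ − 24x². Remainder: −9x⁴ − 46x³ − 32x² − 39x + 1.
Step 5: lead(−9x⁴ − 46x³ − 32x² − 39x + 1) ÷ lead(D) = −9x⁴ ÷ x³ = −9x. Subtract (−9x)·D = −9x⁴ − 45x³ − 27x² − 36x. Remainder: −x³ − 5x² − 3x + 1.
Step 6: lead(−x³ − 5x² − 3x + 1) ÷ lead(D) = −x³ ÷ x³ = −1. Subtract (−1)·D = −x³ − 5x² − 3x − 4. Remainder: 5.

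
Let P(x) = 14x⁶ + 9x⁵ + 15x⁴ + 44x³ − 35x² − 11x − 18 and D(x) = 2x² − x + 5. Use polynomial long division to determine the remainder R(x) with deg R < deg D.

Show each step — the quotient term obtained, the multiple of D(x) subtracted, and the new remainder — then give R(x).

Step 1: lead(14x⁶ + 9x⁵ + 15x⁴ + 44x³ − 35x² − 11x − 18) ÷ lead(D) = 14x⁶ ÷ 2x² = 7x⁴. Subtract (7x⁴)·D = 14x⁶ − 7x⁵ + 35x⁴. Remainder: 16x⁵ − 20x⁴ + 44x³ − 35x² − 11x − 18.
Step 2: lead(16x⁵ − 20x⁴ + 44x³ − 35x² − 11x − 18) ÷ lead(D) = 16x⁵ ÷ 2x² = 8x³. Subtract (8x³)·D = 16x⁵ − 8x⁴ + 40x³. Remainder: −12x⁴ + 4x³ − 35x² − 11x − 18.
Step 3: lead(−12x⁴ + 4x³ − 35x² − 11x − 18) ÷ lead(D) = −12x⁴ ÷ 2x² = −6x². Subtract (−6x²)·D = −12x⁴ + 6x³ − 30x². Remainder: −2x³ − 5x² − 11x − 18.
Step 4: lead(−2x³ − 5x² − 11x − 18) ÷ lead(D) = −2x³ ÷ 2x² = −x. Subtract (−x)·D = −2x³ + x² − 5x. Remainder: −6x² − 6x − 18.
Step 5: lead(−6x² − 6x − 18) ÷ lead(D) = −6x² ÷ 2x² = −3. Subtract (−3)·D = −6x² + 3x − 15. Remainder: −9x − 3.

R(x) = −9x − 3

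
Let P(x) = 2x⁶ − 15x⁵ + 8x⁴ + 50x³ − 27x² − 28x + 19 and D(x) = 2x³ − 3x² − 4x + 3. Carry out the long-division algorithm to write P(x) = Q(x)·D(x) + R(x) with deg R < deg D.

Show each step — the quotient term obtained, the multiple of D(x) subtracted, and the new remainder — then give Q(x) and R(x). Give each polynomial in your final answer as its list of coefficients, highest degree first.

Q = [1, -6, -3, 7]; R = [9, -2]

Step 1: lead(2x⁶ − 15x⁵ + 8x⁴ + 50x³ − 27x² − 28x + 19) ÷ lead(D) = 2x⁶ ÷ 2x³ = x³. Subtract (x³)·D = 2x⁶ − 3x⁵ − 4x⁴ + 3x³. Remainder: −12x⁵ + 12x⁴ + 47x³ − 27x² − 28x + 19.
Step 2: lead(−12x⁵ + 12x⁴ + 47x³ − 27x² − 28x + 19) ÷ lead(D) = −12x⁵ ÷ 2x³ = −6x². Subtract (−6x²)·D = −12x⁵ + 18x⁴ + 24x³ − 18x². Remainder: −6x⁴ + 23x³ − 9x² − 28x + 19.
Step 3: lead(−6x⁴ + 23x³ − 9x² − 28x + 19) ÷ lead(D) = −6x⁴ ÷ 2x³ = −3x. Subtract (−3x)·D = −6x⁴ + 9x³ + 12x² − 9x. Remainder: 14x³ − 21x² − 19x + 19.
Step 4: lead(14x³ − 21x² − 19x + 19) ÷ lead(D) = 14x³ ÷ 2x³ = 7. Subtract (7)·D = 14x³ − 21x² − 28x + 21. Remainder: 9x − 2.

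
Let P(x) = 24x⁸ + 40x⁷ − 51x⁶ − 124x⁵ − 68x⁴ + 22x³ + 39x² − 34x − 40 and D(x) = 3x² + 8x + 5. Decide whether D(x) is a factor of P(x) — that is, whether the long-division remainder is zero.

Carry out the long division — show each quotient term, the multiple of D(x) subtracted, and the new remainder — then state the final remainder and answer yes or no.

R(x) = 0, so D(x) is a factor of P(x). yes

Step 1: lead(24x⁸ + 40x⁷ − 51x⁶ − 124x⁵ − 68x⁴ + 22x³ + 39x² − 34x − 40) ÷ lead(D) = 24x⁸ ÷ 3x² = 8x⁶. Subtract (8x⁶)·D = 24x⁸ + 64x⁷ + 40x⁶. Remainder: −24x⁷ − 91x⁶ − 124x⁵ − 68x⁴ + 22x³ + 39x² − 34x − 40.
Step 2: lead(−24x⁷ − 91x⁶ − 124x⁵ − 68x⁴ + 22x³ + 39x² − 34x − 40) ÷ lead(D) = −24x⁷ ÷ 3x² = −8x⁵. Subtract (−8x⁵)·D = −24x⁷ − 64x⁶ − 40x⁵. Remainder: −27x⁶ − 84x⁵ − 68x⁴ + 22x³ + 39x² − 34x − 40.
Step 3: lead(−27x⁶ − 84x⁵ − 68x⁴ + 22x³ + 39x² − 34x − 40) ÷ lead(D) = −27x⁶ ÷ 3x² = −9x⁴. Subtract (−9x⁴)·D = −27x⁶ − 72x⁵ − 45x⁴. Remainder: −12x⁵ − 23x⁴ + 22x³ + 39x² − 34x − 40.
Step 4: lead(−12x⁵ − 23x⁴ + 22x³ + 39x² − 34x − 40) ÷ lead(D) = −12x⁵ ÷ 3x² = −4x³. Subtract (−4x³)·D = −12x⁵ − 32x⁴ − 20x³. Remainder: 9x⁴ + 42x³ + 39x² − 34x − 40.
Step 5: lead(9x⁴ + 42x³ + 39x² − 34x − 40) ÷ lead(D) = 9x⁴ ÷ 3x² = 3x². Subtract (3x²)·D = 9x⁴ + 24x³ + 15x². Remainder: 18x³ + 24x² − 34x − 40.
Step 6: lead(18x³ + 24x² − 34x − 40) ÷ lead(D) = 18x³ ÷ 3x² = 6x. Subtract (6x)·D = 18x³ + 48x² + 30x. Remainder: −24x² − 64x − 40.
Step 7: lead(−24x² − 64x − 40) ÷ lead(D) = −24x² ÷ 3x² = −8. Subtract (−8)·D = −24x² − 64x − 40. Remainder: 0.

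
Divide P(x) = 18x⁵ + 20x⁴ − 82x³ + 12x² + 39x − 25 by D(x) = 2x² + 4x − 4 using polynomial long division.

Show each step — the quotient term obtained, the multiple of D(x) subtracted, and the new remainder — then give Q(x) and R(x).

Q(x) = 9x³ − 8x² − 7x + 4; R(x) = −5x − 9

Step 1: lead(18x⁵ + 20x⁴ − 82x³ + 12x² + 39x − 25) ÷ lead(D) = 18x⁵ ÷ 2x² = 9x³. Subtract (9x³)·D = 18x⁵ + 36x⁴ − 36x³. Remainder: −16x⁴ − 46x³ + 12x² + 39x − 25.
Step 2: lead(−16x⁴ − 46x³ + 12x² + 39x − 25) ÷ lead(D) = −16x⁴ ÷ 2x² = −8x². Subtract (−8x²)·D = −16x⁴ − 32x³ + 32x². Remainder: −14x³ − 20x² + 39x − 25.
Step 3: lead(−14x³ − 20x² + 39x − 25) ÷ lead(D) = −14x³ ÷ 2x² = −7x. Subtract (−7x)·D = −14x³ − 28x² + 28x. Remainder: 8x² + 11x − 25.
Step 4: lead(8x² + 11x − 25) ÷ lead(D) = 8x² ÷ 2x² = 4. Subtract (4)·D = 8x² + 16x − 16. Remainder: −5x − 9.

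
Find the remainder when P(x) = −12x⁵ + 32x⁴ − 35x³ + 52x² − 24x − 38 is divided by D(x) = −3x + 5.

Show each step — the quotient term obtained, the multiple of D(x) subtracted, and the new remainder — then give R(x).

R(x) = −3

Step 1: lead(−12x⁵ + 32x⁴ − 35x³ + 52x² − 24x − 38) ÷ lead(D) = −12x⁵ ÷ −3x = 4x⁴. Subtract (4x⁴)·D = −12x⁵ + 20x⁴. Remainder: 12x⁴ − 35x³ + 52x² − 24x − 38.
Step 2: lead(12x⁴ − 35x³ + 52x² − 24x − 38) ÷ lead(D) = 12x⁴ ÷ −3x = −4x³. Subtract (−4x³)·D = 12x⁴ − 20x³. Remainder: −15x³ + 52x² − 24x − 38.
Step 3: lead(−15x³ + 52x² − 24x − 38) ÷ lead(D) = −15x³ ÷ −3x = 5x². Subtract (5x²)·D = −15x³ + 25x². Remainder: 27x² − 24x − 38.
Step 4: lead(27x² − 24x − 38) ÷ lead(D) = 27x² ÷ −3x = −9x. Subtract (−9x)·D = 27x² − 45x. Remainder: 21x − 38.
Step 5: lead(21x − 38) ÷ lead(D) = 21x ÷ −3x = −7. Subtract (−7)·D = 21x − 35. Remainder: −3.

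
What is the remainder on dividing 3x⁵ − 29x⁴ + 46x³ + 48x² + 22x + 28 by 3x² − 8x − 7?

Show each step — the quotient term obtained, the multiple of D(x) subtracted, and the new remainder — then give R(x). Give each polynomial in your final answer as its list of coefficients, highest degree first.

R = [-9, 7]

Step 1: lead(3x⁵ − 29x⁴ + 46x³ + 48x² + 22x + 28) ÷ lead(D) = 3x⁵ ÷ 3x² = x³. Subtract (x³)·D = 3x⁵ − 8x⁴ − 7x³. Remainder: −21x⁴ + 53x³ + 48x² + 22x + 28.
Step 2: lead(−21x⁴ + 53x³ + 48x² + 22x + 28) ÷ lead(D) = −21x⁴ ÷ 3x² = −7x². Subtract (−7x²)·D = −21x⁴ + 56x³ + 49x². Remainder: −3x³ − x² + 22x + 28.
Step 3: lead(−3x³ − x² + 22x + 28) ÷ lead(D) = −3x³ ÷ 3x² = −x. Subtract (−x)·D = −3x³ + 8x² + 7x. Remainder: −9x² + 15x + 28.
Step 4: lead(−9x² + 15x + 28) ÷ lead(D) = −9x² ÷ 3x² = −3. Subtract (−3)·D = −9x² + 24x + 21. Remainder: −9x + 7.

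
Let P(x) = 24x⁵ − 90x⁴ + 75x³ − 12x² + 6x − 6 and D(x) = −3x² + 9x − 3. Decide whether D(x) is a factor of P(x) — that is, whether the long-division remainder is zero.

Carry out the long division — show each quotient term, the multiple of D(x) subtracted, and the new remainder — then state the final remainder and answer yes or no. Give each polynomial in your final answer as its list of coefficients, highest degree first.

R = [-3], so D(x) is not a factor of P(x). no

Step 1: lead(24x⁵ − 90x⁴ + 75x³ − 12x² + 6x − 6) ÷ lead(D) = 24x⁵ ÷ −3x² = −8x³. Subtract (−8x³)·D = 24x⁵ − 72x⁴ + 24x³. Remainder: −18x⁴ + 51x³ − 12x² + 6x − 6.
Step 2: lead(−18x⁴ + 51x³ − 12x² + 6x − 6) ÷ lead(D) = −18x⁴ ÷ −3x² = 6x². Subtract (6x²)·D = −18x⁴ + 54x³ − 18x². Remainder: −3x³ + 6x² + 6x − 6.
Step 3: lead(−3x³ + 6x² + 6x − 6) ÷ lead(D) = −3x³ ÷ −3x² = x. Subtract (x)·D = −3x³ + 9x² − 3x. Remainder: −3x² + 9x − 6.
Step 4: lead(−3x² + 9x − 6) ÷ lead(D) = −3x² ÷ −3x² = 1. Subtract (1)·D = −3x² + 9x − 3. Remainder: −3.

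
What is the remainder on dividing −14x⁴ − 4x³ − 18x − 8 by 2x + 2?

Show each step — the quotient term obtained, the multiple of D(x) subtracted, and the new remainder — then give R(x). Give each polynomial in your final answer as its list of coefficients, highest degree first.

Step 1: lead(−14x⁴ − 4x³ − 18x − 8) ÷ lead(D) = −14x⁴ ÷ 2x = −7x³. Subtract (−7x³)·D = −14x⁴ − 14x³. Remainder: 10x³ − 18x − 8.
Step 2: lead(10x³ − 18x − 8) ÷ lead(D) = 10x³ ÷ 2x = 5x². Subtract (5x²)·D = 10x³ + 10x². Remainder: −10x² − 18x − 8.
Step 3: lead(−10x² − 18x − 8) ÷ lead(D) = −10x² ÷ 2x = −5x. Subtract (−5x)·D = −10x² − 10x. Remainder: −8x − 8.
Step 4: lead(−8x − 8) ÷ lead(D) = −8x ÷ 2x = −4. Subtract (−4)·D = −8x − 8. Remainder: 0.

R = [0]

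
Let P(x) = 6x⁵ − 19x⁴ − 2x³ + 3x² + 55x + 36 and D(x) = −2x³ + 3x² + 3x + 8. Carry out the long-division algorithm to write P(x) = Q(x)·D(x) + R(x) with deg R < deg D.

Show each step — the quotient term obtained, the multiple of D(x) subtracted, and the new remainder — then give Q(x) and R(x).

Step 1: lead(6x⁵ − 19x⁴ − 2x³ + 3x² + 55x + 36) ÷ lead(D) = 6x⁵ ÷ −2x³ = −3x². Subtract (−3x²)·D = 6x⁵ − 9x⁴ − 9x³ − 24x². Remainder: −10x⁴ + 7x³ + 27x² + 55x + 36.
Step 2: lead(−10x⁴ + 7x³ + 27x² + 55x + 36) ÷ lead(D) = −10x⁴ ÷ −2x³ = 5x. Subtract (5x)·D = −10x⁴ + 15x³ + 15x² + 40x. Remainder: −8x³ + 12x² + 15x + 36.
Step 3: lead(−8x³ + 12x² + 15x + 36) ÷ lead(D) = −8x³ ÷ −2x³ = 4. Subtract (4)·D = −8x³ + 12x² + 12x + 32. Remainder: 3x + 4.

Q(x) = −3x² + 5x + 4; R(x) = 3x + 4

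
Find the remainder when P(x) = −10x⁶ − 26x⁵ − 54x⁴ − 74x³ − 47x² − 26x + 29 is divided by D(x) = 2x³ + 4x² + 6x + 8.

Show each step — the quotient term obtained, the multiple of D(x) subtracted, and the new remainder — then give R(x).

R(x) = −3x² − 2x − 3

Step 1: lead(−10x⁶ − 26x⁵ − 54x⁴ − 74x³ − 47x² − 26x + 29) ÷ lead(D) = −10x⁶ ÷ 2x³ = −5x³. Subtract (−5x³)·D = −10x⁶ − 20x⁵ − 30x⁴ − 40x³. Remainder: −6x⁵ − 24x⁴ − 34x³ − 47x² − 26x + 29.
Step 2: lead(−6x⁵ − 24x⁴ − 34x³ − 47x² − 26x + 29) ÷ lead(D) = −6x⁵ ÷ 2x³ = −3x². Subtract (−3x²)·D = −6x⁵ − 12x⁴ − 18x³ − 24x². Remainder: −12x⁴ − 16x³ − 23x² − 26x + 29.
Step 3: lead(−12x⁴ − 16x³ − 23x² − 26x + 29) ÷ lead(D) = −12x⁴ ÷ 2x³ = −6x. Subtract (−6x)·D = −12x⁴ − 24x³ − 36x² − 48x. Remainder: 8x³ + 13x² + 22x + 29.
Step 4: lead(8x³ + 13x² + 22x + 29) ÷ lead(D) = 8x³ ÷ 2x³ = 4. Subtract (4)·D = 8x³ + 16x² + 24x + 32. Remainder: −3x² − 2x − 3.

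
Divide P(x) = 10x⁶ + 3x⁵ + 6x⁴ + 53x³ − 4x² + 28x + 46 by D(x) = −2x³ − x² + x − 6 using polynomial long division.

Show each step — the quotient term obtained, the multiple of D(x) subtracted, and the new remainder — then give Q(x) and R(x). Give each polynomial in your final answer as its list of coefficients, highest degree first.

Q = [-5, 1, -6, -8]; R = [-2]

Step 1: lead(10x⁶ + 3x⁵ + 6x⁴ + 53x³ − 4x² + 28x + 46) ÷ lead(D) = 10x⁶ ÷ −2x³ = −5x³. Subtract (−5x³)·D = 10x⁶ + 5x⁵ − 5x⁴ + 30x³. Remainder: −2x⁵ + 11x⁴ + 23x³ − 4x² + 28x + 46.
Step 2: lead(−2x⁵ + 11x⁴ + 23x³ − 4x² + 28x + 46) ÷ lead(D) = −2x⁵ ÷ −2x³ = x². Subtract (x²)·D = −2x⁵ − x⁴ + x³ − 6x². Remainder: 12x⁴ + 22x³ + 2x² + 28x + 46.
Step 3: lead(12x⁴ + 22x³ + 2x² + 28x + 46) ÷ lead(D) = 12x⁴ ÷ −2x³ = −6x. Subtract (−6x)·D = 12x⁴ + 6x³ − 6x² + 36x. Remainder: 16x³ + 8x² − 8x + 46.
Step 4: lead(16x³ + 8x² − 8x + 46) ÷ lead(D) = 16x³ ÷ −2x³ = −8. Subtract (−8)·D = 16x³ + 8x² − 8x + 48. Remainder: −2.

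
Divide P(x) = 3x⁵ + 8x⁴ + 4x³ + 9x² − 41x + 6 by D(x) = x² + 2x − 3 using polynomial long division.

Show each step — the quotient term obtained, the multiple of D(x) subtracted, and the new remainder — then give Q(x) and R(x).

Q(x) = 3x³ + 2x² + 9x − 3; R(x) = −8x − 3

Step 1: lead(3x⁵ + 8x⁴ + 4x³ + 9x² − 41x + 6) ÷ lead(D) = 3x⁵ ÷ x² = 3x³. Subtract (3x³)·D = 3x⁵ + 6x⁴ − 9x³. Remainder: 2x⁴ + 13x³ + 9x² − 41x + 6.
Step 2: lead(2x⁴ + 13x³ + 9x² − 41x + 6) ÷ lead(D) = 2x⁴ ÷ x² = 2x². Subtract (2x²)·D = 2x⁴ + 4x³ − 6x². Remainder: 9x³ + 15x² − 41x + 6.
Step 3: lead(9x³ + 15x² − 41x + 6) ÷ lead(D) = 9x³ ÷ x² = 9x. Subtract (9x)·D = 9x³ + 18x² − 27x. Remainder: −3x² − 14x + 6.
Step 4: lead(−3x² − 14x + 6) ÷ lead(D) = −3x² ÷ x² = −3. Subtract (−3)·D = −3x² − 6x + 9. Remainder: −8x − 3.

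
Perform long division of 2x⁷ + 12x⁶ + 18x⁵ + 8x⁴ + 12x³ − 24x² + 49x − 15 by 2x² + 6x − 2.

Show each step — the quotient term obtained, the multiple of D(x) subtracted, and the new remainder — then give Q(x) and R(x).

Step 1: lead(2x⁷ + 12x⁶ + 18x⁵ + 8x⁴ + 12x³ − 24x² + 49x − 15) ÷ lead(D) = 2x⁷ ÷ 2x² = x⁵. Subtract (x⁵)·D = 2x⁷ + 6x⁶ − 2x⁵. Remainder: 6x⁶ + 20x⁵ + 8x⁴ + 12x³ − 24x² + 49x − 15.
Step 2: lead(6x⁶ + 20x⁵ + 8x⁴ + 12x³ − 24x² + 49x − 15) ÷ lead(D) = 6x⁶ ÷ 2x² = 3x⁴. Subtract (3x⁴)·D = 6x⁶ + 18x⁵ − 6x⁴. Remainder: 2x⁵ + 14x⁴ + 12x³ − 24x² + 49x − 15.
Step 3: lead(2x⁵ + 14x⁴ + 12x³ − 24x² + 49x − 15) ÷ lead(D) = 2x⁵ ÷ 2x² = x³. Subtract (x³)·D = 2x⁵ + 6x⁴ − 2x³. Remainder: 8x⁴ + 14x³ − 24x² + 49x − 15.
Step 4: lead(8x⁴ + 14x³ − 24x² + 49x − 15) ÷ lead(D) = 8x⁴ ÷ 2x² = 4x². Subtract (4x²)·D = 8x⁴ + 24x³ − 8x². Remainder: −10x³ − 16x² + 49x − 15.
Step 5: lead(−10x³ − 16x² + 49x − 15) ÷ lead(D) = −10x³ ÷ 2x² = −5x. Subtract (−5x)·D = −10x³ − 30x² + 10x. Remainder: 14x² + 39x − 15.
Step 6: lead(14x² + 39x − 15) ÷ lead(D) = 14x² ÷ 2x² = 7. Subtract (7)·D = 14x² + 42x − 14. Remainder: −3x − 1.

Q(x) = x⁵ + 3x⁴ + x³ + 4x² − 5x + 7; R(x) = −3x − 1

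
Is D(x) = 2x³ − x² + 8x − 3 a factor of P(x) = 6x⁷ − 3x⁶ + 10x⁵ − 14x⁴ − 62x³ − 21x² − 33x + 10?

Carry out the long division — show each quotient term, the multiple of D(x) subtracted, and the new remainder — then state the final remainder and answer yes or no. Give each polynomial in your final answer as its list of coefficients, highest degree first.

Step 1: lead(6x⁷ − 3x⁶ + 10x⁵ − 14x⁴ − 62x³ − 21x² − 33x + 10) ÷ lead(D) = 6x⁷ ÷ 2x³ = 3x⁴. Subtract (3x⁴)·D = 6x⁷ − 3x⁶ + 24x⁵ − 9x⁴. Remainder: −14x⁵ − 5x⁴ − 62x³ − 21x² − 33x + 10.
Step 2: lead(−14x⁵ − 5x⁴ − 62x³ − 21x² − 33x + 10) ÷ lead(D) = −14x⁵ ÷ 2x³ = −7x². Subtract (−7x²)·D = −14x⁵ + 7x⁴ − 56x³ + 21x². Remainder: −12x⁴ − 6x³ − 42x² − 33x + 10.
Step 3: lead(−12x⁴ − 6x³ − 42x² − 33x + 10) ÷ lead(D) = −12x⁴ ÷ 2x³ = −6x. Subtract (−6x)·D = −12x⁴ + 6x³ − 48x² + 18x. Remainder: −12x³ + 6x² − 51x + 10.
Step 4: lead(−12x³ + 6x² − 51x + 10) ÷ lead(D) = −12x³ ÷ 2x³ = −6. Subtract (−6)·D = −12x³ + 6x² − 48x + 18. Remainder: −3x − 8.

R = [-3, -8], so D(x) is not a factor of P(x). no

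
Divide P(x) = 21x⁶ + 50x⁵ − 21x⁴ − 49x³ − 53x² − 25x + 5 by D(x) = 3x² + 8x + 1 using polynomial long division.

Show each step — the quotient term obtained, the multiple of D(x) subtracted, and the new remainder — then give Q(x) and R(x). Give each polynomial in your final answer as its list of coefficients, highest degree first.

Step 1: lead(21x⁶ + 50x⁵ − 21x⁴ − 49x³ − 53x² − 25x + 5) ÷ lead(D) = 21x⁶ ÷ 3x² = 7x⁴. Subtract (7x⁴)·D = 21x⁶ + 56x⁵ + 7x⁴. Remainder: −6x⁵ − 28x⁴ − 49x³ − 53x² − 25x + 5.
Step 2: lead(−6x⁵ − 28x⁴ − 49x³ − 53x² − 25x + 5) ÷ lead(D) = −6x⁵ ÷ 3x² = −2x³. Subtract (−2x³)·D = −6x⁵ − 16x⁴ − 2x³. Remainder: −12x⁴ − 47x³ − 53x² − 25x + 5.
Step 3: lead(−12x⁴ − 47x³ − 53x² − 25x + 5) ÷ lead(D) = −12x⁴ ÷ 3x² = −4x². Subtract (−4x²)·D = −12x⁴ − 32x³ − 4x². Remainder: −15x³ − 49x² − 25x + 5.
Step 4: lead(−15x³ − 49x² − 25x + 5) ÷ lead(D) = −15x³ ÷ 3x² = −5x. Subtract (−5x)·D = −15x³ − 40x² − 5x. Remainder: −9x² − 20x + 5.
Step 5: lead(−9x² − 20x + 5) ÷ lead(D) = −9x² ÷ 3x² = −3. Subtract (−3)·D = −9x² − 24x − 3. Remainder: 4x + 8.

Q = [7, -2, -4, -5, -3]; R = [4, 8]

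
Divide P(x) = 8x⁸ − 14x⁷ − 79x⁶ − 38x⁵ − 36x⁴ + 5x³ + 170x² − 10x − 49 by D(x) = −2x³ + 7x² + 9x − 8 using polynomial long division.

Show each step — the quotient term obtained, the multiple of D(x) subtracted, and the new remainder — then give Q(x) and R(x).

Step 1: lead(8x⁸ − 14x⁷ − 79x⁶ − 38x⁵ − 36x⁴ + 5x³ + 170x² − 10x − 49) ÷ lead(D) = 8x⁸ ÷ −2x³ = −4x⁵. Subtract (−4x⁵)·D = 8x⁸ − 28x⁷ − 36x⁶ + 32x⁵. Remainder: 14x⁷ − 43x⁶ − 70x⁵ − 36x⁴ + 5x³ + 170x² − 10x − 49.
Step 2: lead(14x⁷ − 43x⁶ − 70x⁵ − 36x⁴ + 5x³ + 170x² − 10x − 49) ÷ lead(D) = 14x⁷ ÷ −2x³ = −7x⁴. Subtract (−7x⁴)·D = 14x⁷ − 49x⁶ − 63x⁵ + 56x⁴. Remainder: 6x⁶ − 7x⁵ − 92x⁴ + 5x³ + 170x² − 10x − 49.
Step 3: lead(6x⁶ − 7x⁵ − 92x⁴ + 5x³ + 170x² − 10x − 49) ÷ lead(D) = 6x⁶ ÷ −2x³ = −3x³. Subtract (−3x³)·D = 6x⁶ − 21x⁵ − 27x⁴ + 24x³. Remainder: 14x⁵ − 65x⁴ − 19x³ + 170x² − 10x − 49.
Step 4: lead(14x⁵ − 65x⁴ − 19x³ + 170x² − 10x − 49) ÷ lead(D) = 14x⁵ ÷ −2x³ = −7x². Subtract (−7x²)·D = 14x⁵ − 49x⁴ − 63x³ + 56x². Remainder: −16x⁴ + 44x³ + 114x² − 10x − 49.
Step 5: lead(−16x⁴ + 44x³ + 114x² − 10x − 49) ÷ lead(D) = −16x⁴ ÷ −2x³ = 8x. Subtract (8x)·D = −16x⁴ + 56x³ + 72x² − 64x. Remainder: −12x³ + 42x² + 54x − 49.
Step 6: lead(−12x³ + 42x² + 54x − 49) ÷ lead(D) = −12x³ ÷ −2x³ = 6. Subtract (6)·D = −12x³ + 42x² + 54x − 48. Remainder: −1.

Q(x) = −4x⁵ − 7x⁴ − 3x³ − 7x² + 8x + 6; R(x) = −1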